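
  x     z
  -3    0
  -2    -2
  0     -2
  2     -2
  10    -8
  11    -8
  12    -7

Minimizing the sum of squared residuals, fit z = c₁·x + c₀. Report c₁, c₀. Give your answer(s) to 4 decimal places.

c₁ = -0.5039, c₀ = -1.9831

Forming MᵀM = [[382, 30]; [30, 7]] and Mᵀz = [-252, -29]ᵀ gives MᵀM·[c₁, c₀]ᵀ = Mᵀz.
Δ = 382·7 − 30² = 1774.
c₁ = ((-252)·7 − 30·(-29))/1774 = -447/887; c₀ = (382·(-29) − 30·(-252))/1774 = -1759/887.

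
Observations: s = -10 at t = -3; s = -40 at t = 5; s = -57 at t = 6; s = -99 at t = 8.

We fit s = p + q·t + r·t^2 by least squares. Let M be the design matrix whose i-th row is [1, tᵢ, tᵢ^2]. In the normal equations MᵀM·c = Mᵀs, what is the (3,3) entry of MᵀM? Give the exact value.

6098

Row 3 ↔ basis t^2, column 3 ↔ basis t^2, so (MᵀM)_{3,3} = Σᵢ (t^2)·(t^2) = (9)·(9) + (25)·(25) + (36)·(36) + (64)·(64) = 6098.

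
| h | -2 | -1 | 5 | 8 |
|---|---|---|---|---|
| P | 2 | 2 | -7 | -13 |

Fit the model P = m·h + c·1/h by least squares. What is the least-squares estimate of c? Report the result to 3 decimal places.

With design matrix X, XᵀX = [[94, 4]; [4, 2089/1600]] and XᵀP = [-145, -241/40]ᵀ.
Determinant 94·(2089/1600) − 4² = 85383/800.
m = ((-145)·(2089/1600) − 4·(-241/40))/(85383/800) = -88115/56922; c = (94·(-241/40) − 4·(-145))/(85383/800) = 3640/28461.

c = 0.128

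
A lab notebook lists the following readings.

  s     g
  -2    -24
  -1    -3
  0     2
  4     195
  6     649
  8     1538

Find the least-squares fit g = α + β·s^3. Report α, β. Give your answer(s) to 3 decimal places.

α = 1.093, β = 3.002

XᵀX·[α, β]ᵀ = Xᵀg reads: 6·α + 783·β = 2357;  783·α + 312961·β = 940315.
det = 6·312961 − 783² = 1264677.
α = (2357·312961 − 783·940315)/1264677 = 1382432/1264677; β = (6·940315 − 783·2357)/1264677 = 1265453/421559.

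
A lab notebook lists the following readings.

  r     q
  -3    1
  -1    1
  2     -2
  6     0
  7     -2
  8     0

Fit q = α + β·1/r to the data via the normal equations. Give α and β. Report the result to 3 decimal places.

α = -0.464, β = -1.968

With design matrix A, AᵀA = [[6, -67/168]; [-67/168, 40217/28224]] and Aᵀq = [-2, -55/21]ᵀ.
Eliminating β: (40217/28224)·(row 1) − (-67/168)·(row 2) gives (236813/28224)·α = (40217/28224)·(-2) − (-67/168)·(-55/21) = -2617/672, so α = -109914/236813.
Then β = ((-55/21) − (-67/168)·(-109914/236813))/(40217/28224) = -466032/236813.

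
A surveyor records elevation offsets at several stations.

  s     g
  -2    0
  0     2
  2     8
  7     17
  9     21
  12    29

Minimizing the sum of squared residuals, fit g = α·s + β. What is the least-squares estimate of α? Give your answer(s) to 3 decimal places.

α = 2.066

Sums needed: Σs·s = 282, Σs = 28, Σ1 = 6.
Right-hand side: Σs·g = 672, Σg = 77.
Determinant 282·6 − 28² = 908.
α = (672·6 − 28·77)/908 = 469/227; β = (282·77 − 28·672)/908 = 1449/454.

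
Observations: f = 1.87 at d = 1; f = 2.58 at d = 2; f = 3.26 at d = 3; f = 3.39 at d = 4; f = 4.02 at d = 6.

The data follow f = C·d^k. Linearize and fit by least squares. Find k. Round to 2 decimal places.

Let Y = ln f. Fitting Y = k·ln d + ln C by least squares:
Σln d = 4.9698, Σ(ln d)² = 6.8196, Σln f = 5.3676, Σln d·ln f = 6.1405.
Equations: 6.8196·k + 4.9698·ln C = 6.1405;  4.9698·k + 5·ln C = 5.3676.
Slope k = (n·Σln d·ln f − Σln d·Σln f)/(n·Σ(ln d)² − (Σln d)²) = (5·6.1405 − 4.9698·5.3676)/9.3990 = 0.42841; ln C = (Σln f − k·Σln d)/n = 0.64769.

k = 0.43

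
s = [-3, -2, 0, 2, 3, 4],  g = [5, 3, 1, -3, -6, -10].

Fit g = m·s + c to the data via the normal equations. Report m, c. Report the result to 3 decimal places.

Sums needed: Σs·s = 42, Σs = 4, Σ1 = 6.
And Σs·g = -85, Σg = -10.
So MᵀM·[m, c]ᵀ = Mᵀg: [[42, 4]; [4, 6]]·[m, c]ᵀ = [-85, -10]ᵀ.
Eliminating c: 6·(row 1) − 4·(row 2) gives 236·m = 6·(-85) − 4·(-10) = -470, so m = -235/118.
Then c = ((-10) − 4·(-235/118))/6 = -20/59.

m = -1.992, c = -0.339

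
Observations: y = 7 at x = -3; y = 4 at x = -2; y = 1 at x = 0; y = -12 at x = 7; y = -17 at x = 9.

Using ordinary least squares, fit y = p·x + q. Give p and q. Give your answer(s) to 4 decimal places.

MᵀM·[p, q]ᵀ = Mᵀy reads: 143·p + 11·q = -266;  11·p + 5·q = -17.
det = 143·5 − 11² = 594.
p = ((-266)·5 − 11·(-17))/594 = -127/66; q = (143·(-17) − 11·(-266))/594 = 5/6.

p = -1.9242, q = 0.8333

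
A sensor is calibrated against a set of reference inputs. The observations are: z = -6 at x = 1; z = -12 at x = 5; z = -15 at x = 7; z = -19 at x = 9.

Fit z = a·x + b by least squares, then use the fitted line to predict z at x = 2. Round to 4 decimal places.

Sums needed: Σx·x = 156, Σx = 22, Σ1 = 4.
And Σx·z = -342, Σz = -52.
Eliminating b: 4·(row 1) − 22·(row 2) gives 140·a = 4·(-342) − 22·(-52) = -224, so a = -8/5.
Then b = ((-52) − 22·(-8/5))/4 = -21/5.
At x = 2: ẑ = (-8/5)·(2) + (-21/5)·(1) = -37/5.

ẑ = -7.4000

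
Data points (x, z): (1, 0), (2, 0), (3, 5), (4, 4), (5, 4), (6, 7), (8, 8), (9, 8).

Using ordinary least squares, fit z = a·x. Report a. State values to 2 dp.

a = 0.97

Setting ∂/∂a … = 0 gives: 236·a = 229.
Hence a = 229 / 236 ≈ 0.970339.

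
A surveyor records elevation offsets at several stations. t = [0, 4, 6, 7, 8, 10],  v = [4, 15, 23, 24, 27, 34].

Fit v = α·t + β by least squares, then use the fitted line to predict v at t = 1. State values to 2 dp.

v̂ = 6.77

XᵀX·[α, β]ᵀ = Xᵀv reads: 265·α + 35·β = 922;  35·α + 6·β = 127.
(Σt·t = 265, Σt = 35, Σ1 = 6, Σt·v = 922, Σv = 127.)
det = 265·6 − 35² = 365.
α = (922·6 − 35·127)/365 = 1087/365; β = (265·127 − 35·922)/365 = 277/73.
At t = 1: v̂ = (1087/365)·(1) + (277/73)·(1) = 2472/365.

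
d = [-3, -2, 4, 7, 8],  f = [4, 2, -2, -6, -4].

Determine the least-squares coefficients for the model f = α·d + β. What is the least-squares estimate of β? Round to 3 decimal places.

β = 1.012

Entries of XᵀX: Σd·d = 142, Σd = 14, Σ1 = 5.
Right-hand side: Σd·f = -98, Σf = -6.
So XᵀX·[α, β]ᵀ = Xᵀf: [[142, 14]; [14, 5]]·[α, β]ᵀ = [-98, -6]ᵀ.
Determinant 142·5 − 14² = 514.
α = ((-98)·5 − 14·(-6))/514 = -203/257; β = (142·(-6) − 14·(-98))/514 = 260/257.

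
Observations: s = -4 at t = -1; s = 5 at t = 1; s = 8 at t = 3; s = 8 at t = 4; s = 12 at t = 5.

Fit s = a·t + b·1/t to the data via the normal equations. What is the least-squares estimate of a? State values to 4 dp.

From the data, Σt·t = 52, Σt·1/t = 5, Σ1/t·1/t = 7969/3600.
Moment sums: Σt·s = 125, Σ1/t·s = 241/15.
Determinant 52·(7969/3600) − 5² = 81097/900.
a = (125·(7969/3600) − 5·(241/15))/(81097/900) = 706925/324388; b = (52·(241/15) − 5·125)/(81097/900) = 189420/81097.

a = 2.1793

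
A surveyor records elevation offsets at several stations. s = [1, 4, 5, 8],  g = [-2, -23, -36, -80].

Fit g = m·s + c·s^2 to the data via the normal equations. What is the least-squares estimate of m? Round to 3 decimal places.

m = -1.839

Entries of AᵀA: Σs·s = 106, Σs·s^2 = 702, Σs^2·s^2 = 4978.
And Σs·g = -914, Σs^2·g = -6390.
Eliminating c: 4978·(row 1) − 702·(row 2) gives 34864·m = 4978·(-914) − 702·(-6390) = -64112, so m = -4007/2179.
Then c = ((-6390) − 702·(-4007/2179))/4978 = -2232/2179.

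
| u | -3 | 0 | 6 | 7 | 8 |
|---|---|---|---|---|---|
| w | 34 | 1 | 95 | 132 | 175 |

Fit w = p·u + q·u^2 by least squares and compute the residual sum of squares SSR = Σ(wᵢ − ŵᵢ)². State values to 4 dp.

SSR = 1.0005

The normal system MᵀM·[p, q]ᵀ = Mᵀw is [[158, 1044]; [1044, 7874]]·[p, q]ᵀ = [2792, 21394]ᵀ.
Eliminating q: 7874·(row 1) − 1044·(row 2) gives 154156·p = 7874·2792 − 1044·21394 = -351128, so p = -87782/38539.
Then q = (21394 − 1044·(-87782/38539))/7874 = 116351/38539.
Residuals: -179/38539, 1, -739/38539, 423/38539, 117/38539; SSR = 38559/38539.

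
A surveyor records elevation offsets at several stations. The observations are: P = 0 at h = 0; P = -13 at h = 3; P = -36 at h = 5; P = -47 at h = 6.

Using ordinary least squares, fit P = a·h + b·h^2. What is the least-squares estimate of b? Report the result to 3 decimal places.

b = -1.116

Sums needed: Σh·h = 70, Σh·h^2 = 368, Σh^2·h^2 = 2002.
Right-hand side: Σh·P = -501, Σh^2·P = -2709.
Eliminating b: 2002·(row 1) − 368·(row 2) gives 4716·a = 2002·(-501) − 368·(-2709) = -6090, so a = -1015/786.
Then b = ((-2709) − 368·(-1015/786))/2002 = -877/786.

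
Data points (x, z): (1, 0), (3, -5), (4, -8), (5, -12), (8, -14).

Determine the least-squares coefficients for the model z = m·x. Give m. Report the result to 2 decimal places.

Entries of AᵀA: Σx·x = 115.
Moment sums: Σx·z = -219.
So AᵀA·[m]ᵀ = Aᵀz: [[115]]·[m]ᵀ = [-219]ᵀ.
m = (-219)/115 = -1.90435.

m = -1.90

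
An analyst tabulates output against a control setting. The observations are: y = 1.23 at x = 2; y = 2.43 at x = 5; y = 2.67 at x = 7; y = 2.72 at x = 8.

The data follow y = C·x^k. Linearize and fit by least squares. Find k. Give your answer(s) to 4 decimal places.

With ln yᵢ as the transformed response and ln xᵢ as the regressor:
XᵀX = [[11.1814, 6.3279]; [6.3279, 4]], rhs = [5.5643, 3.0776]ᵀ  (here Σln x = 6.3279, Σ(ln x)² = 11.1814, Σln y = 3.0776, Σln x·ln y = 5.5643).
Slope k = (n·Σln x·ln y − Σln x·Σln y)/(n·Σ(ln x)² − (Σln x)²) = (4·5.5643 − 6.3279·3.0776)/4.6828 = 0.59414; ln C = (Σln y − k·Σln x)/n = -0.17051.

k = 0.5941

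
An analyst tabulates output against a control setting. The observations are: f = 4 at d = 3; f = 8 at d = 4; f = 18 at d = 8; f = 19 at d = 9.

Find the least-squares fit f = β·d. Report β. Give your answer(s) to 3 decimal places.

The normal system MᵀM·[β]ᵀ = Mᵀf is [[170]]·[β]ᵀ = [359]ᵀ.
β = 359/170 = 2.11176.

β = 2.112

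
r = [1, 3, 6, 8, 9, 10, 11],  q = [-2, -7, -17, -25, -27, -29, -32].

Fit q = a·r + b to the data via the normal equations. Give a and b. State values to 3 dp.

Compute the Gram sums: Σr·r = 412, Σr = 48, Σ1 = 7.
And Σr·q = -1210, Σq = -139.
So MᵀM·[a, b]ᵀ = Mᵀq: [[412, 48]; [48, 7]]·[a, b]ᵀ = [-1210, -139]ᵀ.
Eliminating b: 7·(row 1) − 48·(row 2) gives 580·a = 7·(-1210) − 48·(-139) = -1798, so a = -31/10.
Then b = ((-139) − 48·(-31/10))/7 = 7/5.

a = -3.100, b = 1.400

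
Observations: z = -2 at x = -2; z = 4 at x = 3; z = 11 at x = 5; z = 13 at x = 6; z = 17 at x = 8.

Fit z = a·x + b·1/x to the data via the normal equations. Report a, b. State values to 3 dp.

a = 2.272, b = -5.700

The normal system AᵀA·[a, b]ᵀ = Aᵀz is [[138, 5]; [5, 6401/14400]]·[a, b]ᵀ = [285, 353/40]ᵀ.
Eliminating b: (6401/14400)·(row 1) − 5·(row 2) gives (87223/2400)·a = (6401/14400)·285 − 5·(353/40) = 79259/960, so a = 396295/174446.
Then b = ((353/40) − 5·(396295/174446))/(6401/14400) = -497160/87223.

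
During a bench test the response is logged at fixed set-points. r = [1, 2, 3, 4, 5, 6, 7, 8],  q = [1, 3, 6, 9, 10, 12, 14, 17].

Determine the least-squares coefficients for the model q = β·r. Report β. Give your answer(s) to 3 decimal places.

β = 2.044

XᵀX·[β]ᵀ = Xᵀq reads: 204·β = 417.
(Σr·r = 204, Σr·q = 417.)
β = 417/204 = 2.04412.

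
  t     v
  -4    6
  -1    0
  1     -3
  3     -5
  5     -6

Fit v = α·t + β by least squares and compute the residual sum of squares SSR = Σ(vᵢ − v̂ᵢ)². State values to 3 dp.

Compute the Gram sums: Σt·t = 52, Σt = 4, Σ1 = 5.
Moment sums: Σt·v = -72, Σv = -8.
Normal equations: [[52, 4]; [4, 5]]·[α, β]ᵀ = [-72, -8]ᵀ.
Eliminating β: 5·(row 1) − 4·(row 2) gives 244·α = 5·(-72) − 4·(-8) = -328, so α = -82/61.
Then β = ((-8) − 4·(-82/61))/5 = -32/61.
Residuals: 70/61, -50/61, -69/61, -27/61, 76/61; SSR = 306/61.

SSR = 5.016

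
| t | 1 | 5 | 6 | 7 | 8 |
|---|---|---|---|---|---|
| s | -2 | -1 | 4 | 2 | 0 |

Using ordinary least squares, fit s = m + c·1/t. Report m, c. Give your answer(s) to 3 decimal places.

m = 1.879, c = -3.913

Forming MᵀM = [[5, 1373/840]; [1373/840, 778849/705600]] and Mᵀs = [3, -131/105]ᵀ gives MᵀM·[m, c]ᵀ = Mᵀs.
Δ = 5·(778849/705600) − (1373/840)² = 502279/176400.
m = (3·(778849/705600) − (1373/840)·(-131/105))/(502279/176400) = 3775451/2009116; c = (5·(-131/105) − (1373/840)·3)/(502279/176400) = -1965390/502279.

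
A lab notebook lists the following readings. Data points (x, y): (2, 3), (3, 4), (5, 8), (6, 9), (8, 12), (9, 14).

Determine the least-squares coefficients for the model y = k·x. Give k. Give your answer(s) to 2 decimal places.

k = 1.53

The normal equations are: 219·k = 334.
Hence k = 334 / 219 ≈ 1.52511.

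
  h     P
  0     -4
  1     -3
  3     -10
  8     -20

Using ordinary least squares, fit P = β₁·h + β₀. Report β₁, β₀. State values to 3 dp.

MᵀM·[β₁, β₀]ᵀ = MᵀP reads: 74·β₁ + 12·β₀ = -193;  12·β₁ + 4·β₀ = -37.
(Σh·h = 74, Σh = 12, Σ1 = 4, Σh·P = -193, ΣP = -37.)
det = 74·4 − 12² = 152.
β₁ = ((-193)·4 − 12·(-37))/152 = -41/19; β₀ = (74·(-37) − 12·(-193))/152 = -211/76.

β₁ = -2.158, β₀ = -2.776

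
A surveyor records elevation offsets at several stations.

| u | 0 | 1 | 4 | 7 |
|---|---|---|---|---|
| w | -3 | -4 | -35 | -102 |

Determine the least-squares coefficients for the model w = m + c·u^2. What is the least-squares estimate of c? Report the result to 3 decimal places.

Normal-equation sums: Σ1 = 4, Σu^2 = 66, Σu^2·u^2 = 2658.
Right-hand side: Σw = -144, Σu^2·w = -5562.
So XᵀX·[m, c]ᵀ = Xᵀw: [[4, 66]; [66, 2658]]·[m, c]ᵀ = [-144, -5562]ᵀ.
Determinant 4·2658 − 66² = 6276.
m = ((-144)·2658 − 66·(-5562))/6276 = -1305/523; c = (4·(-5562) − 66·(-144))/6276 = -1062/523.

c = -2.031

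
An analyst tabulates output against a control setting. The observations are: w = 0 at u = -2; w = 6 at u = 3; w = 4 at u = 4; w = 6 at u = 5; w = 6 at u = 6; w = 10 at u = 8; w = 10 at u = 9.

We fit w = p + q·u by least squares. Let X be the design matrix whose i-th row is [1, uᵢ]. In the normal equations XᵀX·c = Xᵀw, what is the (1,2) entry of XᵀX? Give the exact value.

Row 1 ↔ basis 1, column 2 ↔ basis u, so (XᵀX)_{1,2} = Σᵢ u = (1)·(-2) + (1)·(3) + (1)·(4) + (1)·(5) + (1)·(6) + (1)·(8) + (1)·(9) = 33.

33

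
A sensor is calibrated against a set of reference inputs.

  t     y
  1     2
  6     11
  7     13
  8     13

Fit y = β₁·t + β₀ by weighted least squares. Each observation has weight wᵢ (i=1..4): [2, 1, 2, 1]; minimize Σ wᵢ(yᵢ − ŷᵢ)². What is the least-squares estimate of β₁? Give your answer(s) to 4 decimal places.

β₁ = 1.7200

From the data, Σwᵢ·t·t = 200, Σwᵢ·t = 30, Σwᵢ·1 = 6.
And Σwᵢ·t·y = 356, Σwᵢ·y = 54.
Normal equations: [[200, 30]; [30, 6]]·[β₁, β₀]ᵀ = [356, 54]ᵀ.
Determinant 200·6 − 30² = 300.
β₁ = (356·6 − 30·54)/300 = 43/25; β₀ = (200·54 − 30·356)/300 = 2/5.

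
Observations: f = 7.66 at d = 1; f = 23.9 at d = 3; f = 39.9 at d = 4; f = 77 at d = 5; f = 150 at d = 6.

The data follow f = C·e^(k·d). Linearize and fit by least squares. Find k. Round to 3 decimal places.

Taking logs, ln f = k·d + ln C, so regress ln f on d.
Σd = 19.0000, Σ(d)² = 87.0000, Σln f = 18.2507, Σd·ln f = 78.0860.
Normal system: [[87.0000, 19.0000]; [19.0000, 5]]·[k, ln C]ᵀ = [78.0860, 18.2507]ᵀ.
Slope k = (n·Σd·ln f − Σd·Σln f)/(n·Σ(d)² − (Σd)²) = (5·78.0860 − 19.0000·18.2507)/74.0000 = 0.59009; ln C = (Σln f − k·Σd)/n = 1.40781.

k = 0.590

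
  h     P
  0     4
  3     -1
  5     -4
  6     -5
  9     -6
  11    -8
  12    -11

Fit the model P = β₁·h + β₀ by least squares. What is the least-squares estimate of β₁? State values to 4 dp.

β₁ = -1.0842

The normal equations are: 416·β₁ + 46·β₀ = -327;  46·β₁ + 7·β₀ = -31.
Eliminating β₀: 7·(row 1) − 46·(row 2) gives 796·β₁ = 7·(-327) − 46·(-31) = -863, so β₁ = -863/796.
Then β₀ = ((-31) − 46·(-863/796))/7 = 1073/398.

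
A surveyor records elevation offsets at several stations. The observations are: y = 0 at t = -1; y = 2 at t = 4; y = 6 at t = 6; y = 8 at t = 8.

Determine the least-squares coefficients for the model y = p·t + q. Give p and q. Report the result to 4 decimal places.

p = 0.8939, q = 0.2011

From the data, Σt·t = 117, Σt = 17, Σ1 = 4.
For Aᵀy: Σt·y = 108, Σy = 16.
det = 117·4 − 17² = 179.
p = (108·4 − 17·16)/179 = 160/179; q = (117·16 − 17·108)/179 = 36/179.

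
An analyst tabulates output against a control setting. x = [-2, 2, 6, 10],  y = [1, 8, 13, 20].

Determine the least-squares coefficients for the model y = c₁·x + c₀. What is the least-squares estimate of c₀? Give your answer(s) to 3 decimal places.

Setting ∂/∂c₁ … = 0 gives: 144·c₁ + 16·c₀ = 292;  16·c₁ + 4·c₀ = 42.
(Σx·x = 144, Σx = 16, Σ1 = 4, Σx·y = 292, Σy = 42.)
Determinant 144·4 − 16² = 320.
c₁ = (292·4 − 16·42)/320 = 31/20; c₀ = (144·42 − 16·292)/320 = 43/10.

c₀ = 4.300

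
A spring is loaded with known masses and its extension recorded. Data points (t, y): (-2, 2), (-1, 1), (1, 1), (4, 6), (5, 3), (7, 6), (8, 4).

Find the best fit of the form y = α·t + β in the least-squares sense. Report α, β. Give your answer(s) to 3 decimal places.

Entries of AᵀA: Σt·t = 160, Σt = 22, Σ1 = 7.
For Aᵀy: Σt·y = 109, Σy = 23.
AᵀA·[α, β]ᵀ = Aᵀy becomes [[160, 22]; [22, 7]]·[α, β]ᵀ = [109, 23]ᵀ.
Eliminating β: 7·(row 1) − 22·(row 2) gives 636·α = 7·109 − 22·23 = 257, so α = 257/636.
Then β = (23 − 22·(257/636))/7 = 641/318.

α = 0.404, β = 2.016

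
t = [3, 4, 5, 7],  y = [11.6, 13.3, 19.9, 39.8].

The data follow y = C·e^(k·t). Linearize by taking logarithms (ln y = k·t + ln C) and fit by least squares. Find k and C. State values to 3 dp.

k = 0.321, C = 4.075

Let Y = ln y. Fitting Y = k·t + ln C by least squares:
Σt = 19.0000, Σ(t)² = 99.0000, Σln y = 11.7134, Σt·ln y = 58.4447.
Normal system: [[99.0000, 19.0000]; [19.0000, 4]]·[k, ln C]ᵀ = [58.4447, 11.7134]ᵀ.
Δ = 99.0000·4 − (19.0000)² = 35.0000; k = (58.4447·4 − 19.0000·11.7134)/35.0000 = 0.32072, ln C = (99.0000·11.7134 − 19.0000·58.4447)/35.0000 = 1.40492, so C = exp(1.40492) = 4.07520.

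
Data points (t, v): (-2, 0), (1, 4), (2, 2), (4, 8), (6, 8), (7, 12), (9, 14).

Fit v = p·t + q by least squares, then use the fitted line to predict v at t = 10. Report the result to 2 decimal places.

Entries of XᵀX: Σt·t = 191, Σt = 27, Σ1 = 7.
Moment sums: Σt·v = 298, Σv = 48.
So XᵀX·[p, q]ᵀ = Xᵀv: [[191, 27]; [27, 7]]·[p, q]ᵀ = [298, 48]ᵀ.
Eliminating q: 7·(row 1) − 27·(row 2) gives 608·p = 7·298 − 27·48 = 790, so p = 395/304.
Then q = (48 − 27·(395/304))/7 = 561/304.
At t = 10: v̂ = (395/304)·(10) + (561/304)·(1) = 4511/304.

v̂ = 14.84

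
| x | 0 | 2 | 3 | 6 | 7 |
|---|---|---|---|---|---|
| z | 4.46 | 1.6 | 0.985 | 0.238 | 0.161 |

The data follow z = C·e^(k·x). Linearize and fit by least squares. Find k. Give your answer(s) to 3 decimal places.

Linearized form: ln z = k·x + ln C. From the 5 transformed points,
Over the data: Σx = 18.0000, Σ(x)² = 98.0000, Σln z = -1.3118, Σx·ln z = -20.5027.
Normal system: [[98.0000, 18.0000]; [18.0000, 5]]·[k, ln C]ᵀ = [-20.5027, -1.3118]ᵀ.
Solving (det = 166.0000): k = -0.47531, ln C = 1.44875.

k = -0.475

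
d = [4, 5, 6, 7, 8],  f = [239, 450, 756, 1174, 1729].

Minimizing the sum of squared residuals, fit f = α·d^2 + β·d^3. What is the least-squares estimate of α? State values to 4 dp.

α = 2.9127

Setting ∂/∂α … = 0 gives: 8674·α + 61500·β = 210472;  61500·α + 446170·β = 1522772.
Δ = 8674·446170 − 61500² = 87828580.
α = (210472·446170 − 61500·1522772)/87828580 = 12790712/4391429; β = (8674·1522772 − 61500·210472)/87828580 = 66124082/21957145.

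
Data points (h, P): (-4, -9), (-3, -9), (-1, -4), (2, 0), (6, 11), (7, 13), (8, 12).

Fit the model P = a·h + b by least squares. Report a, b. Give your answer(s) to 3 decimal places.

a = 1.975, b = -2.232

Setting ∂/∂a … = 0 gives: 179·a + 15·b = 320;  15·a + 7·b = 14.
Determinant 179·7 − 15² = 1028.
a = (320·7 − 15·14)/1028 = 1015/514; b = (179·14 − 15·320)/1028 = -1147/514.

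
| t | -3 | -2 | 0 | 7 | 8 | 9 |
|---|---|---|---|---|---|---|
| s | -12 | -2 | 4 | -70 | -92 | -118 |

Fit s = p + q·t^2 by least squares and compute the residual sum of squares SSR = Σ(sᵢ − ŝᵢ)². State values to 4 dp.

SSR = 4.5245

The normal system XᵀX·[p, q]ᵀ = Xᵀs is [[6, 207]; [207, 13155]]·[p, q]ᵀ = [-290, -18992]ᵀ.
Determinant 6·13155 − 207² = 36081.
p = ((-290)·13155 − 207·(-18992))/36081 = 2042/633; q = (6·(-18992) − 207·(-290))/36081 = -946/633.
Residuals: -1124/633, 476/633, 490/633, 2/633, 266/633, -110/633; SSR = 2864/633.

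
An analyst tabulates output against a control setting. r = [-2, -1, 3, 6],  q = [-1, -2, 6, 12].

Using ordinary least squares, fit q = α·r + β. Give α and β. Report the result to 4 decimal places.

Normal-equation sums: Σr·r = 50, Σr = 6, Σ1 = 4.
And Σr·q = 94, Σq = 15.
So AᵀA·[α, β]ᵀ = Aᵀq: [[50, 6]; [6, 4]]·[α, β]ᵀ = [94, 15]ᵀ.
Determinant 50·4 − 6² = 164.
α = (94·4 − 6·15)/164 = 143/82; β = (50·15 − 6·94)/164 = 93/82.

α = 1.7439, β = 1.1341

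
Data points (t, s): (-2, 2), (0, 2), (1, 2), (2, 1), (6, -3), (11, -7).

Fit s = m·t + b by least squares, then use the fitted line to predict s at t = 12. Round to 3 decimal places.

ŝ = -7.411

Entries of XᵀX: Σt·t = 166, Σt = 18, Σ1 = 6.
For Xᵀs: Σt·s = -95, Σs = -3.
XᵀX·[m, b]ᵀ = Xᵀs becomes [[166, 18]; [18, 6]]·[m, b]ᵀ = [-95, -3]ᵀ.
Eliminating b: 6·(row 1) − 18·(row 2) gives 672·m = 6·(-95) − 18·(-3) = -516, so m = -43/56.
Then b = ((-3) − 18·(-43/56))/6 = 101/56.
At t = 12: ŝ = (-43/56)·(12) + (101/56)·(1) = -415/56.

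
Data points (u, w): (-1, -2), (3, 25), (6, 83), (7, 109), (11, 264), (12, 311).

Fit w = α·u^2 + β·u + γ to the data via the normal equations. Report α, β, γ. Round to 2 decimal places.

α = 2.00, β = 2.07, γ = -1.25

Entries of AᵀA: Σu^2·u^2 = 39156, Σu^2·u = 3644, Σu^2 = 360, Σu·u = 360, Σu = 38, Σ1 = 6.
For Aᵀw: Σu^2·w = 85280, Σu·w = 7974, Σw = 790.
AᵀA·[α, β, γ]ᵀ = Aᵀw becomes [[39156, 3644, 360]; [3644, 360, 38]; [360, 38, 6]]·[α, β, γ]ᵀ = [85280, 7974, 790]ᵀ.
Inverting the 3×3 Gram matrix, [α, β, γ]ᵀ = [175634/87945, 5508/2665, -109787/87945]ᵀ.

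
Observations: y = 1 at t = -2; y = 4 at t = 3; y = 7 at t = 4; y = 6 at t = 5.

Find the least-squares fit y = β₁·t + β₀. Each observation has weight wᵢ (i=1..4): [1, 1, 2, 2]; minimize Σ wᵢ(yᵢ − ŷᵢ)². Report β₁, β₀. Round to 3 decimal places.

Entries of AᵀWA: Σwᵢ·t·t = 95, Σwᵢ·t = 19, Σwᵢ·1 = 6.
Right-hand side: Σwᵢ·t·y = 126, Σwᵢ·y = 31.
So AᵀWA·[β₁, β₀]ᵀ = AᵀWy: [[95, 19]; [19, 6]]·[β₁, β₀]ᵀ = [126, 31]ᵀ.
Determinant 95·6 − 19² = 209.
β₁ = (126·6 − 19·31)/209 = 167/209; β₀ = (95·31 − 19·126)/209 = 29/11.

β₁ = 0.799, β₀ = 2.636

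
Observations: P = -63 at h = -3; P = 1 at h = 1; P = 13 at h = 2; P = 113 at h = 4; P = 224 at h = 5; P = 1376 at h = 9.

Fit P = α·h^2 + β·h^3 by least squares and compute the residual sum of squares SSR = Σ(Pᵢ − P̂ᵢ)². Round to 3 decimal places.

SSR = 2.862

From the data, Σh^2·h^2 = 7540, Σh^2·h^3 = 62988, Σh^3·h^3 = 551956.
Moment sums: Σh^2·P = 118350, Σh^3·P = 1040142.
Normal equations: [[7540, 62988]; [62988, 551956]]·[α, β]ᵀ = [118350, 1040142]ᵀ.
Δ = 7540·551956 − 62988² = 194260096.
α = (118350·551956 − 62988·1040142)/194260096 = -12029481/12141256; β = (7540·1040142 − 62988·118350)/194260096 = 836295/418664.
Residuals: -907407/6070628, -40909/6070628, 50567/51446, 1533763/1517657, -5595503/6070628, 321811/6070628; SSR = 8687825/3035314.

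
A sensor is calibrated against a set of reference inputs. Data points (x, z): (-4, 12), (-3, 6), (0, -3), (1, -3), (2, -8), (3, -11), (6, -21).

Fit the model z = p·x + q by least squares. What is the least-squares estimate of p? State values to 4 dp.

p = -3.1360

The normal system AᵀA·[p, q]ᵀ = Aᵀz is [[75, 5]; [5, 7]]·[p, q]ᵀ = [-244, -28]ᵀ.
Determinant 75·7 − 5² = 500.
p = ((-244)·7 − 5·(-28))/500 = -392/125; q = (75·(-28) − 5·(-244))/500 = -44/25.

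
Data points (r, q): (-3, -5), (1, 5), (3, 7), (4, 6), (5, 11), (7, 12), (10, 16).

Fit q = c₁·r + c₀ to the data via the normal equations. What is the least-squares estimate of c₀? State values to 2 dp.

c₀ = 1.42

Sums needed: Σr·r = 209, Σr = 27, Σ1 = 7.
And Σr·q = 364, Σq = 52.
MᵀM·[c₁, c₀]ᵀ = Mᵀq becomes [[209, 27]; [27, 7]]·[c₁, c₀]ᵀ = [364, 52]ᵀ.
Δ = 209·7 − 27² = 734.
c₁ = (364·7 − 27·52)/734 = 572/367; c₀ = (209·52 − 27·364)/734 = 520/367.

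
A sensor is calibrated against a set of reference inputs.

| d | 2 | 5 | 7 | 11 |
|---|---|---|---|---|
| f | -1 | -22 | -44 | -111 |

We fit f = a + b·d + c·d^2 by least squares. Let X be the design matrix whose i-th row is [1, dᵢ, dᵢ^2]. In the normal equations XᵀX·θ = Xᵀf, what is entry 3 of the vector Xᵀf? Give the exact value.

Entry 3 ↔ basis d^2, so (Xᵀf)_{3} = Σᵢ (d^2)·fᵢ = (4)·(-1) + (25)·(-22) + (49)·(-44) + (121)·(-111) = -16141.

-16141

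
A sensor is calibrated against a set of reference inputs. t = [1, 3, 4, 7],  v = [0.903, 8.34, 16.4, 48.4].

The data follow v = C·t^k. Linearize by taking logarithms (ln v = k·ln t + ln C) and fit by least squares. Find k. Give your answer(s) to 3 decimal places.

Linearized form: ln v = k·ln t + ln C. From the 4 transformed points,
Σln t = 4.4308, Σ(ln t)² = 6.9153, Σln v = 8.6958, Σln t·ln v = 13.7572.
Normal system: [[6.9153, 4.4308]; [4.4308, 4]]·[k, ln C]ᵀ = [13.7572, 8.6958]ᵀ.
Δ = 6.9153·4 − (4.4308)² = 8.0292; k = (13.7572·4 − 4.4308·8.6958)/8.0292 = 2.05493, ln C = (6.9153·8.6958 − 4.4308·13.7572)/8.0292 = -0.10230.

k = 2.055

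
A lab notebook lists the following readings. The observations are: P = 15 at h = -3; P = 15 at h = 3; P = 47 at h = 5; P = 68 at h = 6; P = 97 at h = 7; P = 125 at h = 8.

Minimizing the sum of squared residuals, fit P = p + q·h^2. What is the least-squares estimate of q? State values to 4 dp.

q = 2.0123

Entries of AᵀA: Σ1 = 6, Σh^2 = 192, Σh^2·h^2 = 8580.
Moment sums: ΣP = 367, Σh^2·P = 16646.
Normal equations: [[6, 192]; [192, 8580]]·[p, q]ᵀ = [367, 16646]ᵀ.
Eliminating q: 8580·(row 1) − 192·(row 2) gives 14616·p = 8580·367 − 192·16646 = -47172, so p = -3931/1218.
Then q = (16646 − 192·(-3931/1218))/8580 = 817/406.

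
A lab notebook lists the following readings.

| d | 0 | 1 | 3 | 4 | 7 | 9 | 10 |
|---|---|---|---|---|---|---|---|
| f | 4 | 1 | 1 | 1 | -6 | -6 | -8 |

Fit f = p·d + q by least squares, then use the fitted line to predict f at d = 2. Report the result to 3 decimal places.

f̂ = 1.440

Forming MᵀM = [[256, 34]; [34, 7]] and Mᵀf = [-168, -13]ᵀ gives MᵀM·[p, q]ᵀ = Mᵀf.
Determinant 256·7 − 34² = 636.
p = ((-168)·7 − 34·(-13))/636 = -367/318; q = (256·(-13) − 34·(-168))/636 = 596/159.
At d = 2: f̂ = (-367/318)·(2) + (596/159)·(1) = 229/159.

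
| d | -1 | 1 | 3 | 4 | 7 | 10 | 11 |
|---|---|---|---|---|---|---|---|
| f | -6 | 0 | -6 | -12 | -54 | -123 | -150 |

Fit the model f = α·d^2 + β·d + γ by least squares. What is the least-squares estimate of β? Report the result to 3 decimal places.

β = 3.172

Setting ∂/∂α … = 0 gives: 27381·α + 2765·β + 297·γ = -33348;  2765·α + 297·β + 35·γ = -3318;  297·α + 35·β + 7·γ = -351.
Row-reducing yields α = -878289/576538, β = 1828533/576538, γ = -393690/288269.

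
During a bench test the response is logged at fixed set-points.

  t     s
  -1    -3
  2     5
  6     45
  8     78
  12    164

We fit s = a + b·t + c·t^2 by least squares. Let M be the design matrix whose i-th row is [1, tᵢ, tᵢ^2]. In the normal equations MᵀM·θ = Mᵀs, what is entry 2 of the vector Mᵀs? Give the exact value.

2875

Entry 2 ↔ basis t, so (Mᵀs)_{2} = Σᵢ (t)·sᵢ = (-1)·(-3) + (2)·(5) + (6)·(45) + (8)·(78) + (12)·(164) = 2875.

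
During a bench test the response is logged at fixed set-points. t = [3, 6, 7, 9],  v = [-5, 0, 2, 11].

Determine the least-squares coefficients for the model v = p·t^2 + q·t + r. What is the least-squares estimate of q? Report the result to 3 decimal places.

q = -1.963

The normal equations are: 10339·p + 1315·q + 175·r = 944;  1315·p + 175·q + 25·r = 98;  175·p + 25·q + 4·r = 8.
Inverting the 3×3 Gram matrix, [p, q, r]ᵀ = [23/60, -589/300, -5/2]ᵀ.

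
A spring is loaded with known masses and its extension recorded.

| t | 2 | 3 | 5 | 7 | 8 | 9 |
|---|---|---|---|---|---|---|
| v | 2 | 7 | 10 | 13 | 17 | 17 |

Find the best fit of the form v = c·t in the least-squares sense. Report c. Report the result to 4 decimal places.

Entries of XᵀX: Σt·t = 232.
For Xᵀv: Σt·v = 455.
So XᵀX·[c]ᵀ = Xᵀv: [[232]]·[c]ᵀ = [455]ᵀ.
Hence c = 455 / 232 ≈ 1.96121.

c = 1.9612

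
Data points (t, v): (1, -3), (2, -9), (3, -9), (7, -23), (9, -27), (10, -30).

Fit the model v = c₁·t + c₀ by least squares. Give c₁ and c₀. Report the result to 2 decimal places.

c₁ = -2.91, c₀ = -1.32

Normal-equation sums: Σt·t = 244, Σt = 32, Σ1 = 6.
Right-hand side: Σt·v = -752, Σv = -101.
Determinant 244·6 − 32² = 440.
c₁ = ((-752)·6 − 32·(-101))/440 = -32/11; c₀ = (244·(-101) − 32·(-752))/440 = -29/22.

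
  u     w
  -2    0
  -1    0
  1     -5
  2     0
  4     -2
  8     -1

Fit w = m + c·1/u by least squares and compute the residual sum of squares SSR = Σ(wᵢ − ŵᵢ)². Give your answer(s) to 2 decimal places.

Sums needed: Σ1 = 6, Σ1/u = 3/8, Σ1/u·1/u = 165/64.
For Aᵀw: Σw = -8, Σ1/u·w = -45/8.
Eliminating c: (165/64)·(row 1) − (3/8)·(row 2) gives (981/64)·m = (165/64)·(-8) − (3/8)·(-45/8) = -1185/64, so m = -395/327.
Then c = ((-45/8) − (3/8)·(-395/327))/(165/64) = -656/327.
Residuals: 67/327, -87/109, -584/327, 241/109, -95/327, 50/109; SSR = 2960/327.

SSR = 9.05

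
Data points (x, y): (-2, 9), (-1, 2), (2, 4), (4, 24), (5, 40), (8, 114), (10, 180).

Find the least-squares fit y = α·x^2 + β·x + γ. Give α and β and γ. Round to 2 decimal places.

α = 1.96, β = -1.36, γ = -1.46

With design matrix M, MᵀM = [[15010, 1700, 214]; [1700, 214, 26]; [214, 26, 7]] and Mᵀy = [26734, 2996, 373]ᵀ.
Solving the 3×3 system (Gaussian elimination) gives α = 22198/11347, β = -15475/11347, γ = -2359/1621.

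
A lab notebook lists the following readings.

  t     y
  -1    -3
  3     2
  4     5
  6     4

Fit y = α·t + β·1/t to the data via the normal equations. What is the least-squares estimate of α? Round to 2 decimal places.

Entries of MᵀM: Σt·t = 62, Σt·1/t = 4, Σ1/t·1/t = 173/144.
Moment sums: Σt·y = 53, Σ1/t·y = 67/12.
Eliminating β: (173/144)·(row 1) − 4·(row 2) gives (4211/72)·α = (173/144)·53 − 4·(67/12) = 5953/144, so α = 5953/8422.
Then β = ((67/12) − 4·(5953/8422))/(173/144) = 9660/4211.

α = 0.71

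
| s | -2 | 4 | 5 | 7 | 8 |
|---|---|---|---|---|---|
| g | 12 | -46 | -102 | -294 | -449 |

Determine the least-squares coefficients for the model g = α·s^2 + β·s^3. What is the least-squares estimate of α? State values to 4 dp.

α = 1.0178

Setting ∂/∂α … = 0 gives: 7394·α + 53692·β = -46380;  53692·α + 399578·β = -346520.
(Σs^2·s^2 = 7394, Σs^2·s^3 = 53692, Σs^3·s^3 = 399578, Σs^2·g = -46380, Σs^3·g = -346520.)
Δ = 7394·399578 − 53692² = 71648868.
α = ((-46380)·399578 − 53692·(-346520))/71648868 = 18231050/17912217; β = (7394·(-346520) − 53692·(-46380))/71648868 = -17983480/17912217.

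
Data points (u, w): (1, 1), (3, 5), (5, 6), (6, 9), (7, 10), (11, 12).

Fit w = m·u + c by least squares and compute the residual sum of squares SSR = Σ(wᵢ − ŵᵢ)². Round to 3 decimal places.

SSR = 6.728

Sums needed: Σu·u = 241, Σu = 33, Σ1 = 6.
And Σu·w = 302, Σw = 43.
So XᵀX·[m, c]ᵀ = Xᵀw: [[241, 33]; [33, 6]]·[m, c]ᵀ = [302, 43]ᵀ.
Determinant 241·6 − 33² = 357.
m = (302·6 − 33·43)/357 = 131/119; c = (241·43 − 33·302)/357 = 397/357.
Residuals: -433/357, 209/357, -220/357, 458/357, 422/357, -436/357; SSR = 2402/357.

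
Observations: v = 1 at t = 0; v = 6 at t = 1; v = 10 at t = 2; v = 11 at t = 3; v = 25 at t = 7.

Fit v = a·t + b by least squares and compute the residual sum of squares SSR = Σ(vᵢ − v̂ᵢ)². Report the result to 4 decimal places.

SSR = 4.2671

The normal equations are: 63·a + 13·b = 234;  13·a + 5·b = 53.
det = 63·5 − 13² = 146.
a = (234·5 − 13·53)/146 = 481/146; b = (63·53 − 13·234)/146 = 297/146.
Residuals: -151/146, 49/73, 201/146, -67/73, -7/73; SSR = 623/146.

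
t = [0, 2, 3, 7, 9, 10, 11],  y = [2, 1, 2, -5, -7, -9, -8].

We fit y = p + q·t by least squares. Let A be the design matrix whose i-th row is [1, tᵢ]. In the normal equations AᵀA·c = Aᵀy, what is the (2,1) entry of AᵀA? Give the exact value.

42

Row 2 ↔ basis t, column 1 ↔ basis 1, so (AᵀA)_{2,1} = Σᵢ t = (0)·(1) + (2)·(1) + (3)·(1) + (7)·(1) + (9)·(1) + (10)·(1) + (11)·(1) = 42.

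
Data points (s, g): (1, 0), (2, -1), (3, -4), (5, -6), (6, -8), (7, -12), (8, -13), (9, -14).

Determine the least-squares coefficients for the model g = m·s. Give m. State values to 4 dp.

m = -1.5093

Compute the Gram sums: Σs·s = 269.
And Σs·g = -406.
AᵀA·[m]ᵀ = Aᵀg becomes [[269]]·[m]ᵀ = [-406]ᵀ.
m = (-406)/269 = -1.50929.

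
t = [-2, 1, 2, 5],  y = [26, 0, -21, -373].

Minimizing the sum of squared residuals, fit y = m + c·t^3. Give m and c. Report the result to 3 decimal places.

Setting ∂/∂m … = 0 gives: 4·m + 126·c = -368;  126·m + 15754·c = -47001.
Eliminating c: 15754·(row 1) − 126·(row 2) gives 47140·m = 15754·(-368) − 126·(-47001) = 124654, so m = 62327/23570.
Then c = ((-47001) − 126·(62327/23570))/15754 = -35409/11785.

m = 2.644, c = -3.005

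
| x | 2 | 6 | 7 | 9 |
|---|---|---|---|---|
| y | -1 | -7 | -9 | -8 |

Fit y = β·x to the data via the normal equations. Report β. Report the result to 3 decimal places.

From the data, Σx·x = 170.
Right-hand side: Σx·y = -179.
So AᵀA·[β]ᵀ = Aᵀy: [[170]]·[β]ᵀ = [-179]ᵀ.
β = (-179)/170 = -1.05294.

β = -1.053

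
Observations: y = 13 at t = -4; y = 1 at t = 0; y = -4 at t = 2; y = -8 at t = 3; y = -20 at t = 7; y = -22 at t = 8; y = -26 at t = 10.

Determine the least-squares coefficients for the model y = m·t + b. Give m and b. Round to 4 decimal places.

m = -2.8527, b = 1.1670

With design matrix X, XᵀX = [[242, 26]; [26, 7]] and Xᵀy = [-660, -66]ᵀ.
Determinant 242·7 − 26² = 1018.
m = ((-660)·7 − 26·(-66))/1018 = -1452/509; b = (242·(-66) − 26·(-660))/1018 = 594/509.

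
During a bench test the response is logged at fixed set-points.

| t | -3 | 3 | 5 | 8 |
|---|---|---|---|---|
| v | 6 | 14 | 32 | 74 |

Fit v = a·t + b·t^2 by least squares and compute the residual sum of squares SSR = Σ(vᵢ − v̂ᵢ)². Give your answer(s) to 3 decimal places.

Sums needed: Σt·t = 107, Σt·t^2 = 637, Σt^2·t^2 = 4883.
Right-hand side: Σt·v = 776, Σt^2·v = 5716.
MᵀM·[a, b]ᵀ = Mᵀv becomes [[107, 637]; [637, 4883]]·[a, b]ᵀ = [776, 5716]ᵀ.
Determinant 107·4883 − 637² = 116712.
a = (776·4883 − 637·5716)/116712 = 12343/9726; b = (107·5716 − 637·776)/116712 = 9775/9726.
Residuals: 1235/1621, 1860/1621, 857/1621, -770/1621; SSR = 3894/1621.

SSR = 2.402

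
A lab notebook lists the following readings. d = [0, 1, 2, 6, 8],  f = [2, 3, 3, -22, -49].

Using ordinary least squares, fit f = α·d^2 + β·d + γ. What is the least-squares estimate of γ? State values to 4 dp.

γ = 1.6542

Normal-equation sums: Σd^2·d^2 = 5409, Σd^2·d = 737, Σd^2 = 105, Σd·d = 105, Σd = 17, Σ1 = 5.
Right-hand side: Σd^2·f = -3913, Σd·f = -515, Σf = -63.
Normal equations: [[5409, 737, 105]; [737, 105, 17]; [105, 17, 5]]·[α, β, γ]ᵀ = [-3913, -515, -63]ᵀ.
Row-reducing yields α = -4965/4268, β = 12773/4268, γ = 1765/1067.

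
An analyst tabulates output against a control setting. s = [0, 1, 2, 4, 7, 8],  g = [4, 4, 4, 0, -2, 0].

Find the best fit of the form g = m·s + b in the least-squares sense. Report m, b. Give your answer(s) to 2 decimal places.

m = -0.73, b = 4.33

Normal-equation sums: Σs·s = 134, Σs = 22, Σ1 = 6.
And Σs·g = -2, Σg = 10.
So AᵀA·[m, b]ᵀ = Aᵀg: [[134, 22]; [22, 6]]·[m, b]ᵀ = [-2, 10]ᵀ.
det = 134·6 − 22² = 320.
m = ((-2)·6 − 22·10)/320 = -29/40; b = (134·10 − 22·(-2))/320 = 173/40.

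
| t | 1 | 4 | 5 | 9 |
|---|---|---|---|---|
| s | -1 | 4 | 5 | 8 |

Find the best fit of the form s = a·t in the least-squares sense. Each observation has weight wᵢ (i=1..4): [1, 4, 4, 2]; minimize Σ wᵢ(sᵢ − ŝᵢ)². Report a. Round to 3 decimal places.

From the data, Σwᵢ·t·t = 327.
Moment sums: Σwᵢ·t·s = 307.
MᵀWM·[a]ᵀ = MᵀWs becomes [[327]]·[a]ᵀ = [307]ᵀ.
a = 307/327 = 0.938838.

a = 0.939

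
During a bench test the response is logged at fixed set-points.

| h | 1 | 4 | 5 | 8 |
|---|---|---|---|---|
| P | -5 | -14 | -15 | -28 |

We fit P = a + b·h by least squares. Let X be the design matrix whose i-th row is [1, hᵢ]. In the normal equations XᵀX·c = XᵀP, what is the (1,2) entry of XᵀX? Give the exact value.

Row 1 ↔ basis 1, column 2 ↔ basis h, so (XᵀX)_{1,2} = Σᵢ h = (1)·(1) + (1)·(4) + (1)·(5) + (1)·(8) = 18.

18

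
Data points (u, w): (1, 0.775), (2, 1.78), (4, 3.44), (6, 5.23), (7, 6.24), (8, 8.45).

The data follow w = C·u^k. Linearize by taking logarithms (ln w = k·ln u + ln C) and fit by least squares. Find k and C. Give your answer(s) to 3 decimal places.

Let Y = ln w. Fitting Y = k·ln u + ln C by least squares:
Σln u = 7.8966, Σ(ln u)² = 13.7233, Σln w = 7.1768, Σln u·ln w = 13.0775.
Normal system: [[13.7233, 7.8966]; [7.8966, 6]]·[k, ln C]ᵀ = [13.0775, 7.1768]ᵀ.
Solving (det = 19.9843): k = 1.09053, ln C = -0.23911, so C = exp(-0.23911) = 0.78733.

k = 1.091, C = 0.787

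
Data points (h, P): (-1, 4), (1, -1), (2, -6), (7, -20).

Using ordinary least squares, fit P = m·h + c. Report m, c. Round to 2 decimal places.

From the data, Σh·h = 55, Σh = 9, Σ1 = 4.
And Σh·P = -157, ΣP = -23.
Eliminating c: 4·(row 1) − 9·(row 2) gives 139·m = 4·(-157) − 9·(-23) = -421, so m = -421/139.
Then c = ((-23) − 9·(-421/139))/4 = 148/139.

m = -3.03, c = 1.06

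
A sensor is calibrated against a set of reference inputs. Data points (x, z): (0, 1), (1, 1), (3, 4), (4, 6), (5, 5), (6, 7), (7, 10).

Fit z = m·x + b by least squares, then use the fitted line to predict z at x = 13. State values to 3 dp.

ẑ = 16.094

From the data, Σx·x = 136, Σx = 26, Σ1 = 7.
Moment sums: Σx·z = 174, Σz = 34.
So AᵀA·[m, b]ᵀ = Aᵀz: [[136, 26]; [26, 7]]·[m, b]ᵀ = [174, 34]ᵀ.
Δ = 136·7 − 26² = 276.
m = (174·7 − 26·34)/276 = 167/138; b = (136·34 − 26·174)/276 = 25/69.
At x = 13: ẑ = (167/138)·(13) + (25/69)·(1) = 2221/138.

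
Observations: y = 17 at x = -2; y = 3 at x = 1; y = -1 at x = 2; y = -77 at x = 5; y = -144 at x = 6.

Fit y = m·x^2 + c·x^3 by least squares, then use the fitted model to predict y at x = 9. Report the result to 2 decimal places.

Normal-equation sums: Σx^2·x^2 = 1954, Σx^2·x^3 = 10902, Σx^3·x^3 = 62410.
And Σx^2·y = -7042, Σx^3·y = -40870.
Determinant 1954·62410 − 10902² = 3095536.
m = ((-7042)·62410 − 10902·(-40870))/3095536 = 155/79; c = (1954·(-40870) − 10902·(-7042))/3095536 = -6226/6241.
At x = 9: ŷ = (155/79)·(81) + (-6226/6241)·(729) = -3546909/6241.

ŷ = -568.32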